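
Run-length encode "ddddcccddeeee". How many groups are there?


Input: ddddcccddeeee
Scanning for consecutive runs:
  Group 1: 'd' x 4 (positions 0-3)
  Group 2: 'c' x 3 (positions 4-6)
  Group 3: 'd' x 2 (positions 7-8)
  Group 4: 'e' x 4 (positions 9-12)
Total groups: 4

4


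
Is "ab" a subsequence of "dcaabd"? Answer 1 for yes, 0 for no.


Check if "ab" is a subsequence of "dcaabd"
Greedy scan:
  Position 0 ('d'): no match needed
  Position 1 ('c'): no match needed
  Position 2 ('a'): matches sub[0] = 'a'
  Position 3 ('a'): no match needed
  Position 4 ('b'): matches sub[1] = 'b'
  Position 5 ('d'): no match needed
All 2 characters matched => is a subsequence

1


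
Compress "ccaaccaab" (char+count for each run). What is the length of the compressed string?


Input: ccaaccaab
Runs:
  'c' x 2 => "c2"
  'a' x 2 => "a2"
  'c' x 2 => "c2"
  'a' x 2 => "a2"
  'b' x 1 => "b1"
Compressed: "c2a2c2a2b1"
Compressed length: 10

10


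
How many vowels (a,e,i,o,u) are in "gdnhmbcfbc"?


Input: gdnhmbcfbc
Checking each character:
  'g' at position 0: consonant
  'd' at position 1: consonant
  'n' at position 2: consonant
  'h' at position 3: consonant
  'm' at position 4: consonant
  'b' at position 5: consonant
  'c' at position 6: consonant
  'f' at position 7: consonant
  'b' at position 8: consonant
  'c' at position 9: consonant
Total vowels: 0

0


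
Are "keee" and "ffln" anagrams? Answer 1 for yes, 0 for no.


Strings: "keee", "ffln"
Sorted first:  eeek
Sorted second: ffln
Differ at position 0: 'e' vs 'f' => not anagrams

0


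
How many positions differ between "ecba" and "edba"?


Comparing "ecba" and "edba" position by position:
  Position 0: 'e' vs 'e' => same
  Position 1: 'c' vs 'd' => DIFFER
  Position 2: 'b' vs 'b' => same
  Position 3: 'a' vs 'a' => same
Positions that differ: 1

1


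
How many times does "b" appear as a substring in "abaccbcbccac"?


Searching for "b" in "abaccbcbccac"
Scanning each position:
  Position 0: "a" => no
  Position 1: "b" => MATCH
  Position 2: "a" => no
  Position 3: "c" => no
  Position 4: "c" => no
  Position 5: "b" => MATCH
  Position 6: "c" => no
  Position 7: "b" => MATCH
  Position 8: "c" => no
  Position 9: "c" => no
  Position 10: "a" => no
  Position 11: "c" => no
Total occurrences: 3

3


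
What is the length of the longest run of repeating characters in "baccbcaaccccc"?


Input: "baccbcaaccccc"
Scanning for longest run:
  Position 1 ('a'): new char, reset run to 1
  Position 2 ('c'): new char, reset run to 1
  Position 3 ('c'): continues run of 'c', length=2
  Position 4 ('b'): new char, reset run to 1
  Position 5 ('c'): new char, reset run to 1
  Position 6 ('a'): new char, reset run to 1
  Position 7 ('a'): continues run of 'a', length=2
  Position 8 ('c'): new char, reset run to 1
  Position 9 ('c'): continues run of 'c', length=2
  Position 10 ('c'): continues run of 'c', length=3
  Position 11 ('c'): continues run of 'c', length=4
  Position 12 ('c'): continues run of 'c', length=5
Longest run: 'c' with length 5

5


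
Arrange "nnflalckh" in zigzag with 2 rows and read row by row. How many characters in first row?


Zigzag "nnflalckh" into 2 rows:
Placing characters:
  'n' => row 0
  'n' => row 1
  'f' => row 0
  'l' => row 1
  'a' => row 0
  'l' => row 1
  'c' => row 0
  'k' => row 1
  'h' => row 0
Rows:
  Row 0: "nfach"
  Row 1: "nllk"
First row length: 5

5


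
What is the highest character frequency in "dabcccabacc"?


Input: dabcccabacc
Character counts:
  'a': 3
  'b': 2
  'c': 5
  'd': 1
Maximum frequency: 5

5


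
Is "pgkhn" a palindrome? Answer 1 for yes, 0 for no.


Input: pgkhn
Reversed: nhkgp
  Compare pos 0 ('p') with pos 4 ('n'): MISMATCH
  Compare pos 1 ('g') with pos 3 ('h'): MISMATCH
Result: not a palindrome

0


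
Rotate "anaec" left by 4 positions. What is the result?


Input: "anaec", rotate left by 4
First 4 characters: "anae"
Remaining characters: "c"
Concatenate remaining + first: "c" + "anae" = "canae"

canae


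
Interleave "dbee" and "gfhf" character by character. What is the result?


Interleaving "dbee" and "gfhf":
  Position 0: 'd' from first, 'g' from second => "dg"
  Position 1: 'b' from first, 'f' from second => "bf"
  Position 2: 'e' from first, 'h' from second => "eh"
  Position 3: 'e' from first, 'f' from second => "ef"
Result: dgbfehef

dgbfehef


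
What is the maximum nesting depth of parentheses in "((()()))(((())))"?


Input: "((()()))(((())))"
Tracking depth:
  Position 0 '(': depth becomes 1
  Position 1 '(': depth becomes 2
  Position 2 '(': depth becomes 3
  Position 3 ')': depth becomes 2
  Position 4 '(': depth becomes 3
  Position 5 ')': depth becomes 2
  Position 6 ')': depth becomes 1
  Position 7 ')': depth becomes 0
  Position 8 '(': depth becomes 1
  Position 9 '(': depth becomes 2
  Position 10 '(': depth becomes 3
  Position 11 '(': depth becomes 4
  Position 12 ')': depth becomes 3
  Position 13 ')': depth becomes 2
  Position 14 ')': depth becomes 1
  Position 15 ')': depth becomes 0
Maximum depth reached: 4

4


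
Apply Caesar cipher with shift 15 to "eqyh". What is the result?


Caesar cipher: shift "eqyh" by 15
  'e' (pos 4) + 15 = pos 19 = 't'
  'q' (pos 16) + 15 = pos 5 = 'f'
  'y' (pos 24) + 15 = pos 13 = 'n'
  'h' (pos 7) + 15 = pos 22 = 'w'
Result: tfnw

tfnw


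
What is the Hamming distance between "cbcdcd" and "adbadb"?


Comparing "cbcdcd" and "adbadb" position by position:
  Position 0: 'c' vs 'a' => differ
  Position 1: 'b' vs 'd' => differ
  Position 2: 'c' vs 'b' => differ
  Position 3: 'd' vs 'a' => differ
  Position 4: 'c' vs 'd' => differ
  Position 5: 'd' vs 'b' => differ
Total differences (Hamming distance): 6

6


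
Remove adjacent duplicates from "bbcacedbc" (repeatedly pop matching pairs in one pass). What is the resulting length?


Input: bbcacedbc
Stack-based adjacent duplicate removal:
  Read 'b': push. Stack: b
  Read 'b': matches stack top 'b' => pop. Stack: (empty)
  Read 'c': push. Stack: c
  Read 'a': push. Stack: ca
  Read 'c': push. Stack: cac
  Read 'e': push. Stack: cace
  Read 'd': push. Stack: caced
  Read 'b': push. Stack: cacedb
  Read 'c': push. Stack: cacedbc
Final stack: "cacedbc" (length 7)

7


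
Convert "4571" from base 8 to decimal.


Input: "4571" in base 8
Positional expansion:
  Digit '4' (value 4) x 8^3 = 2048
  Digit '5' (value 5) x 8^2 = 320
  Digit '7' (value 7) x 8^1 = 56
  Digit '1' (value 1) x 8^0 = 1
Sum = 2425

2425


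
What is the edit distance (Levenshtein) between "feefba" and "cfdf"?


Computing edit distance: "feefba" -> "cfdf"
DP table:
           c    f    d    f
      0    1    2    3    4
  f   1    1    1    2    3
  e   2    2    2    2    3
  e   3    3    3    3    3
  f   4    4    3    4    3
  b   5    5    4    4    4
  a   6    6    5    5    5
Edit distance = dp[6][4] = 5

5


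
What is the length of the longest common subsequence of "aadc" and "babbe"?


LCS of "aadc" and "babbe"
DP table:
           b    a    b    b    e
      0    0    0    0    0    0
  a   0    0    1    1    1    1
  a   0    0    1    1    1    1
  d   0    0    1    1    1    1
  c   0    0    1    1    1    1
LCS length = dp[4][5] = 1

1


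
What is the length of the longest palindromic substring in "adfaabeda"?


Input: "adfaabeda"
Checking substrings for palindromes:
  [3:5] "aa" (len 2) => palindrome
Longest palindromic substring: "aa" with length 2

2


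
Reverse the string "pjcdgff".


Input: pjcdgff
Reading characters right to left:
  Position 6: 'f'
  Position 5: 'f'
  Position 4: 'g'
  Position 3: 'd'
  Position 2: 'c'
  Position 1: 'j'
  Position 0: 'p'
Reversed: ffgdcjp

ffgdcjp


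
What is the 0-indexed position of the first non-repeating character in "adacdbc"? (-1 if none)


Input: adacdbc
Character frequencies:
  'a': 2
  'b': 1
  'c': 2
  'd': 2
Scanning left to right for freq == 1:
  Position 0 ('a'): freq=2, skip
  Position 1 ('d'): freq=2, skip
  Position 2 ('a'): freq=2, skip
  Position 3 ('c'): freq=2, skip
  Position 4 ('d'): freq=2, skip
  Position 5 ('b'): unique! => answer = 5

5


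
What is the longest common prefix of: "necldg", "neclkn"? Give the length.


Words: necldg, neclkn
  Position 0: all 'n' => match
  Position 1: all 'e' => match
  Position 2: all 'c' => match
  Position 3: all 'l' => match
  Position 4: ('d', 'k') => mismatch, stop
LCP = "necl" (length 4)

4


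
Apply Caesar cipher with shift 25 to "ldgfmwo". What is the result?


Caesar cipher: shift "ldgfmwo" by 25
  'l' (pos 11) + 25 = pos 10 = 'k'
  'd' (pos 3) + 25 = pos 2 = 'c'
  'g' (pos 6) + 25 = pos 5 = 'f'
  'f' (pos 5) + 25 = pos 4 = 'e'
  'm' (pos 12) + 25 = pos 11 = 'l'
  'w' (pos 22) + 25 = pos 21 = 'v'
  'o' (pos 14) + 25 = pos 13 = 'n'
Result: kcfelvn

kcfelvn


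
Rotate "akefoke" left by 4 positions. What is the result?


Input: "akefoke", rotate left by 4
First 4 characters: "akef"
Remaining characters: "oke"
Concatenate remaining + first: "oke" + "akef" = "okeakef"

okeakef


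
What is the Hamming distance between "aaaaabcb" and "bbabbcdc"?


Comparing "aaaaabcb" and "bbabbcdc" position by position:
  Position 0: 'a' vs 'b' => differ
  Position 1: 'a' vs 'b' => differ
  Position 2: 'a' vs 'a' => same
  Position 3: 'a' vs 'b' => differ
  Position 4: 'a' vs 'b' => differ
  Position 5: 'b' vs 'c' => differ
  Position 6: 'c' vs 'd' => differ
  Position 7: 'b' vs 'c' => differ
Total differences (Hamming distance): 7

7


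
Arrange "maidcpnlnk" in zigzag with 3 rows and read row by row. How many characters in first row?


Zigzag "maidcpnlnk" into 3 rows:
Placing characters:
  'm' => row 0
  'a' => row 1
  'i' => row 2
  'd' => row 1
  'c' => row 0
  'p' => row 1
  'n' => row 2
  'l' => row 1
  'n' => row 0
  'k' => row 1
Rows:
  Row 0: "mcn"
  Row 1: "adplk"
  Row 2: "in"
First row length: 3

3


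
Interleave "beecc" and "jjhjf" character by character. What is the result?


Interleaving "beecc" and "jjhjf":
  Position 0: 'b' from first, 'j' from second => "bj"
  Position 1: 'e' from first, 'j' from second => "ej"
  Position 2: 'e' from first, 'h' from second => "eh"
  Position 3: 'c' from first, 'j' from second => "cj"
  Position 4: 'c' from first, 'f' from second => "cf"
Result: bjejehcjcf

bjejehcjcf


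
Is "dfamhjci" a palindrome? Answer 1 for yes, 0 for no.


Input: dfamhjci
Reversed: icjhmafd
  Compare pos 0 ('d') with pos 7 ('i'): MISMATCH
  Compare pos 1 ('f') with pos 6 ('c'): MISMATCH
  Compare pos 2 ('a') with pos 5 ('j'): MISMATCH
  Compare pos 3 ('m') with pos 4 ('h'): MISMATCH
Result: not a palindrome

0


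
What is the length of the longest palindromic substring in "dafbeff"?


Input: "dafbeff"
Checking substrings for palindromes:
  [5:7] "ff" (len 2) => palindrome
Longest palindromic substring: "ff" with length 2

2


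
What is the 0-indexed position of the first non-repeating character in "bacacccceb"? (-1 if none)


Input: bacacccceb
Character frequencies:
  'a': 2
  'b': 2
  'c': 5
  'e': 1
Scanning left to right for freq == 1:
  Position 0 ('b'): freq=2, skip
  Position 1 ('a'): freq=2, skip
  Position 2 ('c'): freq=5, skip
  Position 3 ('a'): freq=2, skip
  Position 4 ('c'): freq=5, skip
  Position 5 ('c'): freq=5, skip
  Position 6 ('c'): freq=5, skip
  Position 7 ('c'): freq=5, skip
  Position 8 ('e'): unique! => answer = 8

8


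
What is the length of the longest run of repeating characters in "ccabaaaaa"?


Input: "ccabaaaaa"
Scanning for longest run:
  Position 1 ('c'): continues run of 'c', length=2
  Position 2 ('a'): new char, reset run to 1
  Position 3 ('b'): new char, reset run to 1
  Position 4 ('a'): new char, reset run to 1
  Position 5 ('a'): continues run of 'a', length=2
  Position 6 ('a'): continues run of 'a', length=3
  Position 7 ('a'): continues run of 'a', length=4
  Position 8 ('a'): continues run of 'a', length=5
Longest run: 'a' with length 5

5


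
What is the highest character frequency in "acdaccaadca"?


Input: acdaccaadca
Character counts:
  'a': 5
  'c': 4
  'd': 2
Maximum frequency: 5

5


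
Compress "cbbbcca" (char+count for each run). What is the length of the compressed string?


Input: cbbbcca
Runs:
  'c' x 1 => "c1"
  'b' x 3 => "b3"
  'c' x 2 => "c2"
  'a' x 1 => "a1"
Compressed: "c1b3c2a1"
Compressed length: 8

8


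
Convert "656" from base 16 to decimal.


Input: "656" in base 16
Positional expansion:
  Digit '6' (value 6) x 16^2 = 1536
  Digit '5' (value 5) x 16^1 = 80
  Digit '6' (value 6) x 16^0 = 6
Sum = 1622

1622


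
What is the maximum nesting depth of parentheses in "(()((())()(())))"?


Input: "(()((())()(())))"
Tracking depth:
  Position 0 '(': depth becomes 1
  Position 1 '(': depth becomes 2
  Position 2 ')': depth becomes 1
  Position 3 '(': depth becomes 2
  Position 4 '(': depth becomes 3
  Position 5 '(': depth becomes 4
  Position 6 ')': depth becomes 3
  Position 7 ')': depth becomes 2
  Position 8 '(': depth becomes 3
  Position 9 ')': depth becomes 2
  Position 10 '(': depth becomes 3
  Position 11 '(': depth becomes 4
  Position 12 ')': depth becomes 3
  Position 13 ')': depth becomes 2
  Position 14 ')': depth becomes 1
  Position 15 ')': depth becomes 0
Maximum depth reached: 4

4


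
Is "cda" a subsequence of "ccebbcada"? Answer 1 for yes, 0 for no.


Check if "cda" is a subsequence of "ccebbcada"
Greedy scan:
  Position 0 ('c'): matches sub[0] = 'c'
  Position 1 ('c'): no match needed
  Position 2 ('e'): no match needed
  Position 3 ('b'): no match needed
  Position 4 ('b'): no match needed
  Position 5 ('c'): no match needed
  Position 6 ('a'): no match needed
  Position 7 ('d'): matches sub[1] = 'd'
  Position 8 ('a'): matches sub[2] = 'a'
All 3 characters matched => is a subsequence

1


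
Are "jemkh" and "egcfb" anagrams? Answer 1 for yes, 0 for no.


Strings: "jemkh", "egcfb"
Sorted first:  ehjkm
Sorted second: bcefg
Differ at position 0: 'e' vs 'b' => not anagrams

0


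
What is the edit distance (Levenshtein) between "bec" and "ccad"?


Computing edit distance: "bec" -> "ccad"
DP table:
           c    c    a    d
      0    1    2    3    4
  b   1    1    2    3    4
  e   2    2    2    3    4
  c   3    2    2    3    4
Edit distance = dp[3][4] = 4

4


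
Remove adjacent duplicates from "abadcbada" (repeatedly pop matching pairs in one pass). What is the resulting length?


Input: abadcbada
Stack-based adjacent duplicate removal:
  Read 'a': push. Stack: a
  Read 'b': push. Stack: ab
  Read 'a': push. Stack: aba
  Read 'd': push. Stack: abad
  Read 'c': push. Stack: abadc
  Read 'b': push. Stack: abadcb
  Read 'a': push. Stack: abadcba
  Read 'd': push. Stack: abadcbad
  Read 'a': push. Stack: abadcbada
Final stack: "abadcbada" (length 9)

9


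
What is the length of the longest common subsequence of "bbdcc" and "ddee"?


LCS of "bbdcc" and "ddee"
DP table:
           d    d    e    e
      0    0    0    0    0
  b   0    0    0    0    0
  b   0    0    0    0    0
  d   0    1    1    1    1
  c   0    1    1    1    1
  c   0    1    1    1    1
LCS length = dp[5][4] = 1

1


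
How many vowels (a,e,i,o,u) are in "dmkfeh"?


Input: dmkfeh
Checking each character:
  'd' at position 0: consonant
  'm' at position 1: consonant
  'k' at position 2: consonant
  'f' at position 3: consonant
  'e' at position 4: vowel (running total: 1)
  'h' at position 5: consonant
Total vowels: 1

1


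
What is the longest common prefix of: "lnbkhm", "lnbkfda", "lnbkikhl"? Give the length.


Words: lnbkhm, lnbkfda, lnbkikhl
  Position 0: all 'l' => match
  Position 1: all 'n' => match
  Position 2: all 'b' => match
  Position 3: all 'k' => match
  Position 4: ('h', 'f', 'i') => mismatch, stop
LCP = "lnbk" (length 4)

4


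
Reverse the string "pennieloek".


Input: pennieloek
Reading characters right to left:
  Position 9: 'k'
  Position 8: 'e'
  Position 7: 'o'
  Position 6: 'l'
  Position 5: 'e'
  Position 4: 'i'
  Position 3: 'n'
  Position 2: 'n'
  Position 1: 'e'
  Position 0: 'p'
Reversed: keoleinnep

keoleinnep


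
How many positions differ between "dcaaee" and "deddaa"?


Comparing "dcaaee" and "deddaa" position by position:
  Position 0: 'd' vs 'd' => same
  Position 1: 'c' vs 'e' => DIFFER
  Position 2: 'a' vs 'd' => DIFFER
  Position 3: 'a' vs 'd' => DIFFER
  Position 4: 'e' vs 'a' => DIFFER
  Position 5: 'e' vs 'a' => DIFFER
Positions that differ: 5

5


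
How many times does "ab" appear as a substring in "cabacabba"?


Searching for "ab" in "cabacabba"
Scanning each position:
  Position 0: "ca" => no
  Position 1: "ab" => MATCH
  Position 2: "ba" => no
  Position 3: "ac" => no
  Position 4: "ca" => no
  Position 5: "ab" => MATCH
  Position 6: "bb" => no
  Position 7: "ba" => no
Total occurrences: 2

2


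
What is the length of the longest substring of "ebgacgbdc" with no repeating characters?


Input: "ebgacgbdc"
Sliding window (track last position of each char):
  Position 0 ('e'): window [0,0] length 1 -- new best
  Position 1 ('b'): window [0,1] length 2 -- new best
  Position 2 ('g'): window [0,2] length 3 -- new best
  Position 3 ('a'): window [0,3] length 4 -- new best
  Position 4 ('c'): window [0,4] length 5 -- new best
  Position 5 ('g'): repeat (last at 2), move window start to 3
  Position 5 ('g'): window [3,5] length 3
  Position 6 ('b'): window [3,6] length 4
  Position 7 ('d'): window [3,7] length 5
  Position 8 ('c'): repeat (last at 4), move window start to 5
  Position 8 ('c'): window [5,8] length 4
Longest substring with no repeats: "ebgac" with length 5

5


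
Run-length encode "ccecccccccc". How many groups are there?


Input: ccecccccccc
Scanning for consecutive runs:
  Group 1: 'c' x 2 (positions 0-1)
  Group 2: 'e' x 1 (positions 2-2)
  Group 3: 'c' x 8 (positions 3-10)
Total groups: 3

3


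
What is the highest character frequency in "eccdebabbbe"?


Input: eccdebabbbe
Character counts:
  'a': 1
  'b': 4
  'c': 2
  'd': 1
  'e': 3
Maximum frequency: 4

4


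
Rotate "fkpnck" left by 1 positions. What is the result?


Input: "fkpnck", rotate left by 1
First 1 characters: "f"
Remaining characters: "kpnck"
Concatenate remaining + first: "kpnck" + "f" = "kpnckf"

kpnckf


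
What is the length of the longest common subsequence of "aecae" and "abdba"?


LCS of "aecae" and "abdba"
DP table:
           a    b    d    b    a
      0    0    0    0    0    0
  a   0    1    1    1    1    1
  e   0    1    1    1    1    1
  c   0    1    1    1    1    1
  a   0    1    1    1    1    2
  e   0    1    1    1    1    2
LCS length = dp[5][5] = 2

2


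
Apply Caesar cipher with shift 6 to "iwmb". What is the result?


Caesar cipher: shift "iwmb" by 6
  'i' (pos 8) + 6 = pos 14 = 'o'
  'w' (pos 22) + 6 = pos 2 = 'c'
  'm' (pos 12) + 6 = pos 18 = 's'
  'b' (pos 1) + 6 = pos 7 = 'h'
Result: ocsh

ocsh


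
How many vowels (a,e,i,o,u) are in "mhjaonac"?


Input: mhjaonac
Checking each character:
  'm' at position 0: consonant
  'h' at position 1: consonant
  'j' at position 2: consonant
  'a' at position 3: vowel (running total: 1)
  'o' at position 4: vowel (running total: 2)
  'n' at position 5: consonant
  'a' at position 6: vowel (running total: 3)
  'c' at position 7: consonant
Total vowels: 3

3


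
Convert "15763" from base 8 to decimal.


Input: "15763" in base 8
Positional expansion:
  Digit '1' (value 1) x 8^4 = 4096
  Digit '5' (value 5) x 8^3 = 2560
  Digit '7' (value 7) x 8^2 = 448
  Digit '6' (value 6) x 8^1 = 48
  Digit '3' (value 3) x 8^0 = 3
Sum = 7155

7155


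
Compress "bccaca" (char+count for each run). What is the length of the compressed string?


Input: bccaca
Runs:
  'b' x 1 => "b1"
  'c' x 2 => "c2"
  'a' x 1 => "a1"
  'c' x 1 => "c1"
  'a' x 1 => "a1"
Compressed: "b1c2a1c1a1"
Compressed length: 10

10


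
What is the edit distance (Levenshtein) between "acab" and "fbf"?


Computing edit distance: "acab" -> "fbf"
DP table:
           f    b    f
      0    1    2    3
  a   1    1    2    3
  c   2    2    2    3
  a   3    3    3    3
  b   4    4    3    4
Edit distance = dp[4][3] = 4

4


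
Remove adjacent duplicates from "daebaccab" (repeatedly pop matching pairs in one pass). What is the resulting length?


Input: daebaccab
Stack-based adjacent duplicate removal:
  Read 'd': push. Stack: d
  Read 'a': push. Stack: da
  Read 'e': push. Stack: dae
  Read 'b': push. Stack: daeb
  Read 'a': push. Stack: daeba
  Read 'c': push. Stack: daebac
  Read 'c': matches stack top 'c' => pop. Stack: daeba
  Read 'a': matches stack top 'a' => pop. Stack: daeb
  Read 'b': matches stack top 'b' => pop. Stack: dae
Final stack: "dae" (length 3)

3


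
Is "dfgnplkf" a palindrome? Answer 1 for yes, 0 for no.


Input: dfgnplkf
Reversed: fklpngfd
  Compare pos 0 ('d') with pos 7 ('f'): MISMATCH
  Compare pos 1 ('f') with pos 6 ('k'): MISMATCH
  Compare pos 2 ('g') with pos 5 ('l'): MISMATCH
  Compare pos 3 ('n') with pos 4 ('p'): MISMATCH
Result: not a palindrome

0


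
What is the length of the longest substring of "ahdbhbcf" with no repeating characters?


Input: "ahdbhbcf"
Sliding window (track last position of each char):
  Position 0 ('a'): window [0,0] length 1 -- new best
  Position 1 ('h'): window [0,1] length 2 -- new best
  Position 2 ('d'): window [0,2] length 3 -- new best
  Position 3 ('b'): window [0,3] length 4 -- new best
  Position 4 ('h'): repeat (last at 1), move window start to 2
  Position 4 ('h'): window [2,4] length 3
  Position 5 ('b'): repeat (last at 3), move window start to 4
  Position 5 ('b'): window [4,5] length 2
  Position 6 ('c'): window [4,6] length 3
  Position 7 ('f'): window [4,7] length 4
Longest substring with no repeats: "ahdb" with length 4

4


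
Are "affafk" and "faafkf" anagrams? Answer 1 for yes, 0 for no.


Strings: "affafk", "faafkf"
Sorted first:  aafffk
Sorted second: aafffk
Sorted forms match => anagrams

1


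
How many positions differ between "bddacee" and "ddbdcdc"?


Comparing "bddacee" and "ddbdcdc" position by position:
  Position 0: 'b' vs 'd' => DIFFER
  Position 1: 'd' vs 'd' => same
  Position 2: 'd' vs 'b' => DIFFER
  Position 3: 'a' vs 'd' => DIFFER
  Position 4: 'c' vs 'c' => same
  Position 5: 'e' vs 'd' => DIFFER
  Position 6: 'e' vs 'c' => DIFFER
Positions that differ: 5

5


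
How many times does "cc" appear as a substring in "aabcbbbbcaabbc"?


Searching for "cc" in "aabcbbbbcaabbc"
Scanning each position:
  Position 0: "aa" => no
  Position 1: "ab" => no
  Position 2: "bc" => no
  Position 3: "cb" => no
  Position 4: "bb" => no
  Position 5: "bb" => no
  Position 6: "bb" => no
  Position 7: "bc" => no
  Position 8: "ca" => no
  Position 9: "aa" => no
  Position 10: "ab" => no
  Position 11: "bb" => no
  Position 12: "bc" => no
Total occurrences: 0

0


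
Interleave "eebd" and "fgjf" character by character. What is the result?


Interleaving "eebd" and "fgjf":
  Position 0: 'e' from first, 'f' from second => "ef"
  Position 1: 'e' from first, 'g' from second => "eg"
  Position 2: 'b' from first, 'j' from second => "bj"
  Position 3: 'd' from first, 'f' from second => "df"
Result: efegbjdf

efegbjdf


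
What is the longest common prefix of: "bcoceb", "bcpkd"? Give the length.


Words: bcoceb, bcpkd
  Position 0: all 'b' => match
  Position 1: all 'c' => match
  Position 2: ('o', 'p') => mismatch, stop
LCP = "bc" (length 2)

2


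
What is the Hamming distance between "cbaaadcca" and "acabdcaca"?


Comparing "cbaaadcca" and "acabdcaca" position by position:
  Position 0: 'c' vs 'a' => differ
  Position 1: 'b' vs 'c' => differ
  Position 2: 'a' vs 'a' => same
  Position 3: 'a' vs 'b' => differ
  Position 4: 'a' vs 'd' => differ
  Position 5: 'd' vs 'c' => differ
  Position 6: 'c' vs 'a' => differ
  Position 7: 'c' vs 'c' => same
  Position 8: 'a' vs 'a' => same
Total differences (Hamming distance): 6

6


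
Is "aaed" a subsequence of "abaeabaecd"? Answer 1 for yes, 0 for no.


Check if "aaed" is a subsequence of "abaeabaecd"
Greedy scan:
  Position 0 ('a'): matches sub[0] = 'a'
  Position 1 ('b'): no match needed
  Position 2 ('a'): matches sub[1] = 'a'
  Position 3 ('e'): matches sub[2] = 'e'
  Position 4 ('a'): no match needed
  Position 5 ('b'): no match needed
  Position 6 ('a'): no match needed
  Position 7 ('e'): no match needed
  Position 8 ('c'): no match needed
  Position 9 ('d'): matches sub[3] = 'd'
All 4 characters matched => is a subsequence

1


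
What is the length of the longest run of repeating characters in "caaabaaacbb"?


Input: "caaabaaacbb"
Scanning for longest run:
  Position 1 ('a'): new char, reset run to 1
  Position 2 ('a'): continues run of 'a', length=2
  Position 3 ('a'): continues run of 'a', length=3
  Position 4 ('b'): new char, reset run to 1
  Position 5 ('a'): new char, reset run to 1
  Position 6 ('a'): continues run of 'a', length=2
  Position 7 ('a'): continues run of 'a', length=3
  Position 8 ('c'): new char, reset run to 1
  Position 9 ('b'): new char, reset run to 1
  Position 10 ('b'): continues run of 'b', length=2
Longest run: 'a' with length 3

3


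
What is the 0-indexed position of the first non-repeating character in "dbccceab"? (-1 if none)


Input: dbccceab
Character frequencies:
  'a': 1
  'b': 2
  'c': 3
  'd': 1
  'e': 1
Scanning left to right for freq == 1:
  Position 0 ('d'): unique! => answer = 0

0


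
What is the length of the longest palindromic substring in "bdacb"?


Input: "bdacb"
Checking substrings for palindromes:
  No multi-char palindromic substrings found
Longest palindromic substring: "b" with length 1

1


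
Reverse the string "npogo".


Input: npogo
Reading characters right to left:
  Position 4: 'o'
  Position 3: 'g'
  Position 2: 'o'
  Position 1: 'p'
  Position 0: 'n'
Reversed: ogopn

ogopn


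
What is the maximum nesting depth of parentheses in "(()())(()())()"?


Input: "(()())(()())()"
Tracking depth:
  Position 0 '(': depth becomes 1
  Position 1 '(': depth becomes 2
  Position 2 ')': depth becomes 1
  Position 3 '(': depth becomes 2
  Position 4 ')': depth becomes 1
  Position 5 ')': depth becomes 0
  Position 6 '(': depth becomes 1
  Position 7 '(': depth becomes 2
  Position 8 ')': depth becomes 1
  Position 9 '(': depth becomes 2
  Position 10 ')': depth becomes 1
  Position 11 ')': depth becomes 0
  Position 12 '(': depth becomes 1
  Position 13 ')': depth becomes 0
Maximum depth reached: 2

2


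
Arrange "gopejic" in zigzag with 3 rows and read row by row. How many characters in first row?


Zigzag "gopejic" into 3 rows:
Placing characters:
  'g' => row 0
  'o' => row 1
  'p' => row 2
  'e' => row 1
  'j' => row 0
  'i' => row 1
  'c' => row 2
Rows:
  Row 0: "gj"
  Row 1: "oei"
  Row 2: "pc"
First row length: 2

2


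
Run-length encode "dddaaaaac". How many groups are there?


Input: dddaaaaac
Scanning for consecutive runs:
  Group 1: 'd' x 3 (positions 0-2)
  Group 2: 'a' x 5 (positions 3-7)
  Group 3: 'c' x 1 (positions 8-8)
Total groups: 3

3


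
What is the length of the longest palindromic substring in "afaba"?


Input: "afaba"
Checking substrings for palindromes:
  [0:3] "afa" (len 3) => palindrome
  [2:5] "aba" (len 3) => palindrome
Longest palindromic substring: "afa" with length 3

3


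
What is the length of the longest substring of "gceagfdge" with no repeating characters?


Input: "gceagfdge"
Sliding window (track last position of each char):
  Position 0 ('g'): window [0,0] length 1 -- new best
  Position 1 ('c'): window [0,1] length 2 -- new best
  Position 2 ('e'): window [0,2] length 3 -- new best
  Position 3 ('a'): window [0,3] length 4 -- new best
  Position 4 ('g'): repeat (last at 0), move window start to 1
  Position 4 ('g'): window [1,4] length 4
  Position 5 ('f'): window [1,5] length 5 -- new best
  Position 6 ('d'): window [1,6] length 6 -- new best
  Position 7 ('g'): repeat (last at 4), move window start to 5
  Position 7 ('g'): window [5,7] length 3
  Position 8 ('e'): window [5,8] length 4
Longest substring with no repeats: "ceagfd" with length 6

6


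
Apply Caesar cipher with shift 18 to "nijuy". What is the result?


Caesar cipher: shift "nijuy" by 18
  'n' (pos 13) + 18 = pos 5 = 'f'
  'i' (pos 8) + 18 = pos 0 = 'a'
  'j' (pos 9) + 18 = pos 1 = 'b'
  'u' (pos 20) + 18 = pos 12 = 'm'
  'y' (pos 24) + 18 = pos 16 = 'q'
Result: fabmq

fabmq


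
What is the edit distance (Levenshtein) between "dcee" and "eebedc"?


Computing edit distance: "dcee" -> "eebedc"
DP table:
           e    e    b    e    d    c
      0    1    2    3    4    5    6
  d   1    1    2    3    4    4    5
  c   2    2    2    3    4    5    4
  e   3    2    2    3    3    4    5
  e   4    3    2    3    3    4    5
Edit distance = dp[4][6] = 5

5


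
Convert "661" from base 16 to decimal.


Input: "661" in base 16
Positional expansion:
  Digit '6' (value 6) x 16^2 = 1536
  Digit '6' (value 6) x 16^1 = 96
  Digit '1' (value 1) x 16^0 = 1
Sum = 1633

1633


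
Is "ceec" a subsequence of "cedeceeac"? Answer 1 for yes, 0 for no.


Check if "ceec" is a subsequence of "cedeceeac"
Greedy scan:
  Position 0 ('c'): matches sub[0] = 'c'
  Position 1 ('e'): matches sub[1] = 'e'
  Position 2 ('d'): no match needed
  Position 3 ('e'): matches sub[2] = 'e'
  Position 4 ('c'): matches sub[3] = 'c'
  Position 5 ('e'): no match needed
  Position 6 ('e'): no match needed
  Position 7 ('a'): no match needed
  Position 8 ('c'): no match needed
All 4 characters matched => is a subsequence

1


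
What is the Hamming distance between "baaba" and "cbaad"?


Comparing "baaba" and "cbaad" position by position:
  Position 0: 'b' vs 'c' => differ
  Position 1: 'a' vs 'b' => differ
  Position 2: 'a' vs 'a' => same
  Position 3: 'b' vs 'a' => differ
  Position 4: 'a' vs 'd' => differ
Total differences (Hamming distance): 4

4


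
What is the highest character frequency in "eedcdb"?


Input: eedcdb
Character counts:
  'b': 1
  'c': 1
  'd': 2
  'e': 2
Maximum frequency: 2

2


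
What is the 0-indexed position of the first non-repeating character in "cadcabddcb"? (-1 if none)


Input: cadcabddcb
Character frequencies:
  'a': 2
  'b': 2
  'c': 3
  'd': 3
Scanning left to right for freq == 1:
  Position 0 ('c'): freq=3, skip
  Position 1 ('a'): freq=2, skip
  Position 2 ('d'): freq=3, skip
  Position 3 ('c'): freq=3, skip
  Position 4 ('a'): freq=2, skip
  Position 5 ('b'): freq=2, skip
  Position 6 ('d'): freq=3, skip
  Position 7 ('d'): freq=3, skip
  Position 8 ('c'): freq=3, skip
  Position 9 ('b'): freq=2, skip
  No unique character found => answer = -1

-1


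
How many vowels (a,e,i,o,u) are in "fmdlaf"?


Input: fmdlaf
Checking each character:
  'f' at position 0: consonant
  'm' at position 1: consonant
  'd' at position 2: consonant
  'l' at position 3: consonant
  'a' at position 4: vowel (running total: 1)
  'f' at position 5: consonant
Total vowels: 1

1


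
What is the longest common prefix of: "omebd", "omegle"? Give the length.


Words: omebd, omegle
  Position 0: all 'o' => match
  Position 1: all 'm' => match
  Position 2: all 'e' => match
  Position 3: ('b', 'g') => mismatch, stop
LCP = "ome" (length 3)

3


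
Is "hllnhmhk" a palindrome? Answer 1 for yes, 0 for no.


Input: hllnhmhk
Reversed: khmhnllh
  Compare pos 0 ('h') with pos 7 ('k'): MISMATCH
  Compare pos 1 ('l') with pos 6 ('h'): MISMATCH
  Compare pos 2 ('l') with pos 5 ('m'): MISMATCH
  Compare pos 3 ('n') with pos 4 ('h'): MISMATCH
Result: not a palindrome

0


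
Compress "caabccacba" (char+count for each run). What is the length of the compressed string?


Input: caabccacba
Runs:
  'c' x 1 => "c1"
  'a' x 2 => "a2"
  'b' x 1 => "b1"
  'c' x 2 => "c2"
  'a' x 1 => "a1"
  'c' x 1 => "c1"
  'b' x 1 => "b1"
  'a' x 1 => "a1"
Compressed: "c1a2b1c2a1c1b1a1"
Compressed length: 16

16


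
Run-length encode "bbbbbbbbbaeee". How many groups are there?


Input: bbbbbbbbbaeee
Scanning for consecutive runs:
  Group 1: 'b' x 9 (positions 0-8)
  Group 2: 'a' x 1 (positions 9-9)
  Group 3: 'e' x 3 (positions 10-12)
Total groups: 3

3


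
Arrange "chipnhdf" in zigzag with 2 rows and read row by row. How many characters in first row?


Zigzag "chipnhdf" into 2 rows:
Placing characters:
  'c' => row 0
  'h' => row 1
  'i' => row 0
  'p' => row 1
  'n' => row 0
  'h' => row 1
  'd' => row 0
  'f' => row 1
Rows:
  Row 0: "cind"
  Row 1: "hphf"
First row length: 4

4


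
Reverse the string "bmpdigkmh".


Input: bmpdigkmh
Reading characters right to left:
  Position 8: 'h'
  Position 7: 'm'
  Position 6: 'k'
  Position 5: 'g'
  Position 4: 'i'
  Position 3: 'd'
  Position 2: 'p'
  Position 1: 'm'
  Position 0: 'b'
Reversed: hmkgidpmb

hmkgidpmb


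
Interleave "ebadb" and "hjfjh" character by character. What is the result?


Interleaving "ebadb" and "hjfjh":
  Position 0: 'e' from first, 'h' from second => "eh"
  Position 1: 'b' from first, 'j' from second => "bj"
  Position 2: 'a' from first, 'f' from second => "af"
  Position 3: 'd' from first, 'j' from second => "dj"
  Position 4: 'b' from first, 'h' from second => "bh"
Result: ehbjafdjbh

ehbjafdjbh


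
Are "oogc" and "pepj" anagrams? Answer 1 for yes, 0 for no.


Strings: "oogc", "pepj"
Sorted first:  cgoo
Sorted second: ejpp
Differ at position 0: 'c' vs 'e' => not anagrams

0


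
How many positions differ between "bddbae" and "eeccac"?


Comparing "bddbae" and "eeccac" position by position:
  Position 0: 'b' vs 'e' => DIFFER
  Position 1: 'd' vs 'e' => DIFFER
  Position 2: 'd' vs 'c' => DIFFER
  Position 3: 'b' vs 'c' => DIFFER
  Position 4: 'a' vs 'a' => same
  Position 5: 'e' vs 'c' => DIFFER
Positions that differ: 5

5


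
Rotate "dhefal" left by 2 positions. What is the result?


Input: "dhefal", rotate left by 2
First 2 characters: "dh"
Remaining characters: "efal"
Concatenate remaining + first: "efal" + "dh" = "efaldh"

efaldh


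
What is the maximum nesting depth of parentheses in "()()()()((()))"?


Input: "()()()()((()))"
Tracking depth:
  Position 0 '(': depth becomes 1
  Position 1 ')': depth becomes 0
  Position 2 '(': depth becomes 1
  Position 3 ')': depth becomes 0
  Position 4 '(': depth becomes 1
  Position 5 ')': depth becomes 0
  Position 6 '(': depth becomes 1
  Position 7 ')': depth becomes 0
  Position 8 '(': depth becomes 1
  Position 9 '(': depth becomes 2
  Position 10 '(': depth becomes 3
  Position 11 ')': depth becomes 2
  Position 12 ')': depth becomes 1
  Position 13 ')': depth becomes 0
Maximum depth reached: 3

3


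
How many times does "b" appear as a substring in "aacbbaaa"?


Searching for "b" in "aacbbaaa"
Scanning each position:
  Position 0: "a" => no
  Position 1: "a" => no
  Position 2: "c" => no
  Position 3: "b" => MATCH
  Position 4: "b" => MATCH
  Position 5: "a" => no
  Position 6: "a" => no
  Position 7: "a" => no
Total occurrences: 2

2


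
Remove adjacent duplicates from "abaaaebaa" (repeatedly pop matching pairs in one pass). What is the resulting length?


Input: abaaaebaa
Stack-based adjacent duplicate removal:
  Read 'a': push. Stack: a
  Read 'b': push. Stack: ab
  Read 'a': push. Stack: aba
  Read 'a': matches stack top 'a' => pop. Stack: ab
  Read 'a': push. Stack: aba
  Read 'e': push. Stack: abae
  Read 'b': push. Stack: abaeb
  Read 'a': push. Stack: abaeba
  Read 'a': matches stack top 'a' => pop. Stack: abaeb
Final stack: "abaeb" (length 5)

5


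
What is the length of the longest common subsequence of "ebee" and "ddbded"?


LCS of "ebee" and "ddbded"
DP table:
           d    d    b    d    e    d
      0    0    0    0    0    0    0
  e   0    0    0    0    0    1    1
  b   0    0    0    1    1    1    1
  e   0    0    0    1    1    2    2
  e   0    0    0    1    1    2    2
LCS length = dp[4][6] = 2

2


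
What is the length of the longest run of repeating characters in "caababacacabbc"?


Input: "caababacacabbc"
Scanning for longest run:
  Position 1 ('a'): new char, reset run to 1
  Position 2 ('a'): continues run of 'a', length=2
  Position 3 ('b'): new char, reset run to 1
  Position 4 ('a'): new char, reset run to 1
  Position 5 ('b'): new char, reset run to 1
  Position 6 ('a'): new char, reset run to 1
  Position 7 ('c'): new char, reset run to 1
  Position 8 ('a'): new char, reset run to 1
  Position 9 ('c'): new char, reset run to 1
  Position 10 ('a'): new char, reset run to 1
  Position 11 ('b'): new char, reset run to 1
  Position 12 ('b'): continues run of 'b', length=2
  Position 13 ('c'): new char, reset run to 1
Longest run: 'a' with length 2

2


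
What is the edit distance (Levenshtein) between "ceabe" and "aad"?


Computing edit distance: "ceabe" -> "aad"
DP table:
           a    a    d
      0    1    2    3
  c   1    1    2    3
  e   2    2    2    3
  a   3    2    2    3
  b   4    3    3    3
  e   5    4    4    4
Edit distance = dp[5][3] = 4

4


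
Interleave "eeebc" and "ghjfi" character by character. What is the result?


Interleaving "eeebc" and "ghjfi":
  Position 0: 'e' from first, 'g' from second => "eg"
  Position 1: 'e' from first, 'h' from second => "eh"
  Position 2: 'e' from first, 'j' from second => "ej"
  Position 3: 'b' from first, 'f' from second => "bf"
  Position 4: 'c' from first, 'i' from second => "ci"
Result: egehejbfci

egehejbfci


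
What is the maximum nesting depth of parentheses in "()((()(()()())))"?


Input: "()((()(()()())))"
Tracking depth:
  Position 0 '(': depth becomes 1
  Position 1 ')': depth becomes 0
  Position 2 '(': depth becomes 1
  Position 3 '(': depth becomes 2
  Position 4 '(': depth becomes 3
  Position 5 ')': depth becomes 2
  Position 6 '(': depth becomes 3
  Position 7 '(': depth becomes 4
  Position 8 ')': depth becomes 3
  Position 9 '(': depth becomes 4
  Position 10 ')': depth becomes 3
  Position 11 '(': depth becomes 4
  Position 12 ')': depth becomes 3
  Position 13 ')': depth becomes 2
  Position 14 ')': depth becomes 1
  Position 15 ')': depth becomes 0
Maximum depth reached: 4

4


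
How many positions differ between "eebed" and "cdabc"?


Comparing "eebed" and "cdabc" position by position:
  Position 0: 'e' vs 'c' => DIFFER
  Position 1: 'e' vs 'd' => DIFFER
  Position 2: 'b' vs 'a' => DIFFER
  Position 3: 'e' vs 'b' => DIFFER
  Position 4: 'd' vs 'c' => DIFFER
Positions that differ: 5

5


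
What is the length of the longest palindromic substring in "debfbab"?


Input: "debfbab"
Checking substrings for palindromes:
  [2:5] "bfb" (len 3) => palindrome
  [4:7] "bab" (len 3) => palindrome
Longest palindromic substring: "bfb" with length 3

3


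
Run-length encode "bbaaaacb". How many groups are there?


Input: bbaaaacb
Scanning for consecutive runs:
  Group 1: 'b' x 2 (positions 0-1)
  Group 2: 'a' x 4 (positions 2-5)
  Group 3: 'c' x 1 (positions 6-6)
  Group 4: 'b' x 1 (positions 7-7)
Total groups: 4

4


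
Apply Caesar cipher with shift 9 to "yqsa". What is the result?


Caesar cipher: shift "yqsa" by 9
  'y' (pos 24) + 9 = pos 7 = 'h'
  'q' (pos 16) + 9 = pos 25 = 'z'
  's' (pos 18) + 9 = pos 1 = 'b'
  'a' (pos 0) + 9 = pos 9 = 'j'
Result: hzbj

hzbj


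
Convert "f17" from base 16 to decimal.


Input: "f17" in base 16
Positional expansion:
  Digit 'f' (value 15) x 16^2 = 3840
  Digit '1' (value 1) x 16^1 = 16
  Digit '7' (value 7) x 16^0 = 7
Sum = 3863

3863


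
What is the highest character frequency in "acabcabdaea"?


Input: acabcabdaea
Character counts:
  'a': 5
  'b': 2
  'c': 2
  'd': 1
  'e': 1
Maximum frequency: 5

5


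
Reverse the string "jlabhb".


Input: jlabhb
Reading characters right to left:
  Position 5: 'b'
  Position 4: 'h'
  Position 3: 'b'
  Position 2: 'a'
  Position 1: 'l'
  Position 0: 'j'
Reversed: bhbalj

bhbalj


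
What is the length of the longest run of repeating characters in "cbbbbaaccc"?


Input: "cbbbbaaccc"
Scanning for longest run:
  Position 1 ('b'): new char, reset run to 1
  Position 2 ('b'): continues run of 'b', length=2
  Position 3 ('b'): continues run of 'b', length=3
  Position 4 ('b'): continues run of 'b', length=4
  Position 5 ('a'): new char, reset run to 1
  Position 6 ('a'): continues run of 'a', length=2
  Position 7 ('c'): new char, reset run to 1
  Position 8 ('c'): continues run of 'c', length=2
  Position 9 ('c'): continues run of 'c', length=3
Longest run: 'b' with length 4

4
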